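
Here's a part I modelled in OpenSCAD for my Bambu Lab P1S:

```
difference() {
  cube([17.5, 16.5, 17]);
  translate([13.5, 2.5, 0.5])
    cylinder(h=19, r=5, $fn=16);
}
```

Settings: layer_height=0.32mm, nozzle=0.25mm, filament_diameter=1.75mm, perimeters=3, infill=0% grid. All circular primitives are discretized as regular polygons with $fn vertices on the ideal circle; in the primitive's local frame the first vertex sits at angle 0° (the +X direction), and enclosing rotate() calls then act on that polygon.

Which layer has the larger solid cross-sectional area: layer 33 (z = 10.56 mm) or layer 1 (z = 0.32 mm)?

layer 1 (z = 0.32 mm)

Layer 33 (z = 10.56): the cube (footprint 17.5×16.5) is included at this height (area 288.75 mm²); the r=5 cylinder at (13.5, 2.5) contributes a regular 16-gon of circumradius 5 (area = (16/2)·5.000²·sin(360°/16) = 76.54 mm²); Subtracting the remaining from the first: starting from the 17.5×16.5 cube (288.75 mm²), the r=5 cylinder at (13.5, 2.5) partially overlaps it — only the 58.23 mm² overlap (of its 76.54 mm²) is removed, clipping the outline — area = 230.52 mm². So its area = 230.52 mm². Layer 1 (z = 0.32): the cube (footprint 17.5×16.5) is included at this height (area 288.75 mm²); the cylinder at (13.5, 2.5) is not intersected at this z (z outside [0.5, 19.5]); After the difference (first − rest): none of the subtracted shapes is present at this height, so the 17.5×16.5 cube is unchanged — area = 288.75 mm². So its area = 288.75 mm². Layer 1 is larger (288.75 vs 230.52 mm²).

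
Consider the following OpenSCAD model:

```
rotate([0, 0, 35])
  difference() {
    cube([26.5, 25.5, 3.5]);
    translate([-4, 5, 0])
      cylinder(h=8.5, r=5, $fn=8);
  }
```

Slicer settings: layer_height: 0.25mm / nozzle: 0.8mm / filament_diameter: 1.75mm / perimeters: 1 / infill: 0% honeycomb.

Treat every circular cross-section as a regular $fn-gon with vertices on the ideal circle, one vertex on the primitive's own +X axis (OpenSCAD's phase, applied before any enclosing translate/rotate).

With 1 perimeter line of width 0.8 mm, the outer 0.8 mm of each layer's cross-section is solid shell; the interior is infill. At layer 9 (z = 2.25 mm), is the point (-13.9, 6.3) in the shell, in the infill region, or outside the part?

outside

At z = 2.25 mm: the cube is present — its section is the full 26.5×25.5 rectangle; the cylinder at (-4, 5): section is a regular 8-gon, circumradius r=5; After the difference (first − rest): starting from the 26.5×25.5 cube, the r=5 cylinder at (-4, 5) partially overlaps it — only the 2.41 mm² overlap (of its 70.71 mm²) is removed, clipping the outline — 1 connected region; (whole slice rotated 35° about Z — lengths, areas and connectivity unchanged). Overall, the cross-section is a single solid region. Undo the 35° rotation: the query point maps to (-7.773, 13.133) in the un-rotated model frame. The nearest boundary edge runs (0.00, 7.41)→(0.00, 25.50); distance from the point to it = 7.77 mm. The point is not inside any of the regions above, so it lies outside the cross-section (7.77 mm from the nearest boundary).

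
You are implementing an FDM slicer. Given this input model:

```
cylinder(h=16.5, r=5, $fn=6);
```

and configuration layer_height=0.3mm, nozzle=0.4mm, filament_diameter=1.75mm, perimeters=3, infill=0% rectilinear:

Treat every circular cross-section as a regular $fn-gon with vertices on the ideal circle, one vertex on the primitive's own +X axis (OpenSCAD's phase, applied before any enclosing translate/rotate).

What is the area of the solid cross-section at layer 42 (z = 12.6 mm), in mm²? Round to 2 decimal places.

64.95 mm²

At z = 12.6 mm: the r=5 cylinder contributes a regular 6-gon of circumradius 5 (area = (6/2)·5.000²·sin(360°/6) = 64.95 mm²). Overall, the cross-section is a single solid region. Net area = 64.95 mm².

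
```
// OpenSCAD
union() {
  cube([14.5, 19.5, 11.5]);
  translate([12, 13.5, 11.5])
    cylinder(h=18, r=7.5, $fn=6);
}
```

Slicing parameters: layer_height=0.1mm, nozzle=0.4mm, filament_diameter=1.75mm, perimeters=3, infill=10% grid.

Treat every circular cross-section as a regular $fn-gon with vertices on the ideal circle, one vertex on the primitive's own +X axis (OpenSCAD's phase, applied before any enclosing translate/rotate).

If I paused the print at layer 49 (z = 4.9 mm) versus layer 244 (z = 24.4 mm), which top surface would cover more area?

layer 49 (z = 4.9 mm)

Layer 49 (z = 4.9): the 14.5×19.5 cube contributes its full rectangle (area 282.75 mm²); the cylinder at (12, 13.5) does not reach this height (z outside [11.5, 29.5]); Taking the union: only the 14.5×19.5 cube is present, so the union is just that shape — area = 282.75 mm². So its area = 282.75 mm². Layer 244 (z = 24.4): the cube does not reach this height (z outside [0, 11.5]); the cylinder at (12, 13.5): section is a regular 6-gon, circumradius r=7.5 (area = (6/2)·7.500²·sin(360°/6) = 146.14 mm²); Taking the union: only the r=7.5 cylinder at (12, 13.5) is present, so the union is just that shape — area = 146.14 mm². So its area = 146.14 mm². Layer 49 is larger (282.75 vs 146.14 mm²).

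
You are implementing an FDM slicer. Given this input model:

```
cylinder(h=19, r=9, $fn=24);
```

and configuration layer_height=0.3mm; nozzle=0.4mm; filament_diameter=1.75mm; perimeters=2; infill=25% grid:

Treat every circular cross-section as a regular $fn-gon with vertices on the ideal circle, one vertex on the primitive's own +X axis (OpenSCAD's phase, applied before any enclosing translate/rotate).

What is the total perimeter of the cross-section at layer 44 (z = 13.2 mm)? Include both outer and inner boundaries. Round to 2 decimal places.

56.39 mm

At z = 13.2 mm: the r=9 cylinder gives a regular 24-gon of circumradius 9 (constant along its height) (perimeter = 2·24·9.000·sin(180°/24) = 56.39 mm). Overall, the cross-section is a single solid region. Total boundary length (outer) = 56.39 mm.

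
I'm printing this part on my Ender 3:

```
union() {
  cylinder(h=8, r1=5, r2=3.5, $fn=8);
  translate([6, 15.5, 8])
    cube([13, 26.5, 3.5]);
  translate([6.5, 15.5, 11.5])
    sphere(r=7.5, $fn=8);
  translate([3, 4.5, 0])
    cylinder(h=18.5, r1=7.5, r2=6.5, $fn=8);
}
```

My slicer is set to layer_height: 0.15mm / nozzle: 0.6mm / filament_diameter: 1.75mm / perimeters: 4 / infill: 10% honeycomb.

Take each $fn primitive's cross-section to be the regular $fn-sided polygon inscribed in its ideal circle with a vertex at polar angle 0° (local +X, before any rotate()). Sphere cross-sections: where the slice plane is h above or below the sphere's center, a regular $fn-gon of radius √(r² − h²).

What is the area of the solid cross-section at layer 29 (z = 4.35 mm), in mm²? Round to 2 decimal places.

At z = 4.35 mm: the cone: at t=0.544 of its height the radius interpolates to r₁+(r₂−r₁)t = 4.184, giving a regular 8-gon of that circumradius (area = (8/2)·4.184²·sin(360°/8) = 49.52 mm²); the cube at (6, 15.5) does not reach this height (z outside [8, 11.5]); the sphere at (6.5, 15.5): section is a regular 8-gon, circumradius = √(r²−h²) = √(7.5²−7.15²) = 2.264 (area = (8/2)·2.264²·sin(360°/8) = 14.50 mm²); the cone at (3, 4.5) (r1=7.5→r2=6.5) has section circumradius 7.265 here — a regular 8-gon (area = (8/2)·7.265²·sin(360°/8) = 149.28 mm²); Taking the union: the regions partially overlap — summed areas 213.31 mm² minus the doubly-counted overlap 33.35 mm² gives 179.95 mm² — area = 179.95 mm². Overall, the cross-section has 2 separate islands. Net area = 179.95 mm².

179.95 mm²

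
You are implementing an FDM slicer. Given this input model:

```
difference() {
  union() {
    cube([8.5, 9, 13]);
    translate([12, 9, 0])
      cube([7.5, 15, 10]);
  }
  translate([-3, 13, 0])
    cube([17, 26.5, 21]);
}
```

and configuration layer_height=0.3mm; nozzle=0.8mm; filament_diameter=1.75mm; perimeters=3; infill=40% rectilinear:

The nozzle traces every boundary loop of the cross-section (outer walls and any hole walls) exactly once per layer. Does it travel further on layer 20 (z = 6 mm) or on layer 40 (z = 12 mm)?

Layer 20 (z = 6): the cube is present — its section is the full 8.5×9 rectangle (perimeter 35.00 mm); the cube at (12, 9) (footprint 7.5×15) is included at this height (perimeter 45.00 mm); Taking the union: the 2 present regions are separate (no shared area or edge), so areas and boundary lengths simply add and each stays a separate island — boundary = 80.00 mm; the cube at (-3, 13) (footprint 17×26.5) is included at this height (perimeter 87.00 mm); After the difference (first − rest): starting from that combined region, the 17×26.5 cube at (-3, 13) partially overlaps it — only the 22.00 mm² overlap (of its 450.50 mm²) is removed, clipping the outline — boundary = 80.00 mm. So its perimeter = 80.00 mm. Layer 40 (z = 12): the cube (footprint 8.5×9) is included at this height (perimeter 35.00 mm); the cube at (12, 9) does not reach this height (z outside [0, 10]); Merging all regions: only the 8.5×9 cube is present, so the union is just that shape — boundary = 35.00 mm; the cube at (-3, 13) (footprint 17×26.5) is included at this height (perimeter 87.00 mm); Subtracting the remaining from the first: starting from that combined region, the 17×26.5 cube at (-3, 13) misses the remaining region (no effect) — boundary = 35.00 mm. So its perimeter = 35.00 mm. Layer 20 is larger (80.00 vs 35.00 mm).

layer 20 (z = 6 mm)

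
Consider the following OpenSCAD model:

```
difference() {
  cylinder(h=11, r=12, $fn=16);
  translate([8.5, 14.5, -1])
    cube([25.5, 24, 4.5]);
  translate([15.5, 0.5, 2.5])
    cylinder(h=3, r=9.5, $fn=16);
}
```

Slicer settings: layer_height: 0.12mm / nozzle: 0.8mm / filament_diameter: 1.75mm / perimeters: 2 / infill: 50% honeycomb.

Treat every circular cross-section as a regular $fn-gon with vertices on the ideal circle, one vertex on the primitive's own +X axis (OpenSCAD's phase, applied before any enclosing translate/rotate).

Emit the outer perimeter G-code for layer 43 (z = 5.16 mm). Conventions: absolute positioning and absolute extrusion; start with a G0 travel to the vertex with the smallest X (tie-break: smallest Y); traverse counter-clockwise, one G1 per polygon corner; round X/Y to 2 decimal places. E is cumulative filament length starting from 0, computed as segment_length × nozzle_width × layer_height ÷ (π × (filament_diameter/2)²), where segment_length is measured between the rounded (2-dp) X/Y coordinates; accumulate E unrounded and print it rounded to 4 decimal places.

At z = 5.16 mm: the cylinder: section is a regular 16-gon, circumradius r=12; the cube at (8.5, 14.5) is absent (z outside [-1, 3.5]); the r=9.5 cylinder at (15.5, 0.5) gives a regular 16-gon of circumradius 9.5 (constant along its height); After the difference (first − rest): starting from the r=12 cylinder, the r=9.5 cylinder at (15.5, 0.5) partially overlaps it — only the 56.33 mm² overlap (of its 276.30 mm²) is removed, clipping the outline — 1 connected region. The outline is a single polygon with 20 vertices. Extrusion per mm of travel: 0.8 × 0.12 / (π × 0.875²) = 0.039912. Accumulating E over each segment gives final E = 3.0240.

G0 X-12.00 Y0.00 Z5.16
G1 X-11.09 Y-4.59 E0.1868
G1 X-8.49 Y-8.49 E0.3738
G1 X-4.59 Y-11.09 E0.5609
G1 X0.00 Y-12.00 E0.7477
G1 X4.59 Y-11.09 E0.9344
G1 X8.49 Y-8.49 E1.1215
G1 X9.62 Y-6.78 E1.2033
G1 X8.78 Y-6.22 E1.2436
G1 X6.72 Y-3.14 E1.3915
G1 X6.00 Y0.50 E1.5396
G1 X6.72 Y4.14 E1.6877
G1 X8.78 Y7.22 E1.8356
G1 X9.16 Y7.47 E1.8537
G1 X8.49 Y8.49 E1.9025
G1 X4.59 Y11.09 E2.0895
G1 X0.00 Y12.00 E2.2763
G1 X-4.59 Y11.09 E2.4631
G1 X-8.49 Y8.49 E2.6501
G1 X-11.09 Y4.59 E2.8372
G1 X-12.00 Y0.00 E3.0240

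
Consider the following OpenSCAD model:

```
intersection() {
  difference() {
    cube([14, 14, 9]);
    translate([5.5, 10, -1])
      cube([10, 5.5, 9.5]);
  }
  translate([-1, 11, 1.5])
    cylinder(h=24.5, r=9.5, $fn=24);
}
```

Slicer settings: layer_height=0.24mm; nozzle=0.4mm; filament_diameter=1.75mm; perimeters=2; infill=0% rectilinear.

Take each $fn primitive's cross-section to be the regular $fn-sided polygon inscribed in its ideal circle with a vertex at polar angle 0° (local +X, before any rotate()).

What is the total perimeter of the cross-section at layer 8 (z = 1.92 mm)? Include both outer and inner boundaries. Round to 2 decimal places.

At z = 1.92 mm: the cube is present — its section is the full 14×14 rectangle (perimeter 56.00 mm); the 10×5.5 cube at (5.5, 10) contributes its full rectangle (perimeter 31.00 mm); Taking the first minus the rest: starting from the 14×14 cube, the 10×5.5 cube at (5.5, 10) partially overlaps it — only the 34.00 mm² overlap (of its 55.00 mm²) is removed, clipping the outline — boundary = 56.00 mm; the r=9.5 cylinder at (-1, 11) contributes a regular 24-gon of circumradius 9.5 (perimeter = 2·24·9.500·sin(180°/24) = 59.52 mm); Keeping only the common overlap: the r=9.5 cylinder at (-1, 11) partially overlaps the result so far; clipping to the common part keeps 74.21 mm² — boundary = 37.60 mm. Overall, the cross-section is a single solid region. Total boundary length (outer) = 37.60 mm.

37.60 mm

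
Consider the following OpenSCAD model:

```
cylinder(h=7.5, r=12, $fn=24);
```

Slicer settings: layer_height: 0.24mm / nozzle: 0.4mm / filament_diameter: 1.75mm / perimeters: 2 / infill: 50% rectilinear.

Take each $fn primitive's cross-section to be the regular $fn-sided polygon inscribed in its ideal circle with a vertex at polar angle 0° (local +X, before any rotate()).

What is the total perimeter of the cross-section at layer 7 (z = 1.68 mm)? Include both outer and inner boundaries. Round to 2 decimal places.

75.18 mm

At z = 1.68 mm: the cylinder: section is a regular 24-gon, circumradius r=12 (perimeter = 2·24·12.000·sin(180°/24) = 75.18 mm). Overall, the cross-section is a single solid region. Total boundary length (outer) = 75.18 mm.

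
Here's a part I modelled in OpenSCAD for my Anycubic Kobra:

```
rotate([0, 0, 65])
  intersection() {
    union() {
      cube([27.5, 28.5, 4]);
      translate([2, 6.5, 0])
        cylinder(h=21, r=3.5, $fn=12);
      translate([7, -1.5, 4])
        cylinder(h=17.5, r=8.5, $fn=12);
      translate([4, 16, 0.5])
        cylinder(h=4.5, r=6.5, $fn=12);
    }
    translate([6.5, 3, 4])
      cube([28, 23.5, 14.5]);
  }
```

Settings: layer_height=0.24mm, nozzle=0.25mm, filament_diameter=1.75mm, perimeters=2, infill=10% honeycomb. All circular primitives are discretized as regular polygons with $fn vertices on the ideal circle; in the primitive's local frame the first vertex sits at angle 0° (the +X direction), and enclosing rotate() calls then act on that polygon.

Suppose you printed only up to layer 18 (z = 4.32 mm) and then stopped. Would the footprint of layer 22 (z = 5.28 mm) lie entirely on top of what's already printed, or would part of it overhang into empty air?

Compare the two slices. At z = 4.32: the cube does not reach this height (z outside [0, 4]); the cylinder at (2, 6.5): section is a regular 12-gon, circumradius r=3.5 (area = (12/2)·3.500²·sin(360°/12) = 36.75 mm²); the cylinder at (7, -1.5): section is a regular 12-gon, circumradius r=8.5 (area = (12/2)·8.500²·sin(360°/12) = 216.75 mm²); the cylinder at (4, 16): section is a regular 12-gon, circumradius r=6.5 (area = (12/2)·6.500²·sin(360°/12) = 126.75 mm²); Taking the union: the regions partially overlap — summed areas 380.25 mm² minus the doubly-counted overlap 9.44 mm² gives 370.81 mm² — area = 370.81 mm²; the 28×23.5 cube at (6.5, 3) contributes its full rectangle (area 658.00 mm²); Keeping only the common overlap: the 28×23.5 cube at (6.5, 3) partially overlaps that combined region; clipping to the common part keeps 53.19 mm² — area = 53.19 mm²; (whole slice rotated 65° about Z — lengths, areas and connectivity unchanged). At z = 5.28: the cube is absent (z outside [0, 4]); the r=3.5 cylinder at (2, 6.5) contributes a regular 12-gon of circumradius 3.5 (area = (12/2)·3.500²·sin(360°/12) = 36.75 mm²); the r=8.5 cylinder at (7, -1.5) contributes a regular 12-gon of circumradius 8.5 (area = (12/2)·8.500²·sin(360°/12) = 216.75 mm²); the cylinder at (4, 16) is not intersected at this z (z outside [0.5, 5]); Taking the union: the regions partially overlap — summed areas 253.50 mm² minus the doubly-counted overlap 9.44 mm² gives 244.06 mm² — area = 244.06 mm²; the 28×23.5 cube at (6.5, 3) contributes its full rectangle (area 658.00 mm²); Keeping only the common overlap: the 28×23.5 cube at (6.5, 3) partially overlaps the result so far; clipping to the common part keeps 20.64 mm² — area = 20.64 mm²; (whole slice rotated 65° about Z — lengths, areas and connectivity unchanged). Checking containment: the cross-section at z = 5.28 is a subset of the cross-section at z = 4.32.

entirely on top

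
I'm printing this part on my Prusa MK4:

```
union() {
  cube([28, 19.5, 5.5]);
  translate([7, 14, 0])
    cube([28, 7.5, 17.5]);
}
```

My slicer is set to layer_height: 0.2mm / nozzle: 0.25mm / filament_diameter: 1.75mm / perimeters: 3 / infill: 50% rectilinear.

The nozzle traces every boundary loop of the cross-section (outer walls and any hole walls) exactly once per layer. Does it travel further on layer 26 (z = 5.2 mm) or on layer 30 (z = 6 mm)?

Layer 26 (z = 5.2): the cube (footprint 28×19.5) is included at this height (perimeter 95.00 mm); the 28×7.5 cube at (7, 14) contributes its full rectangle (perimeter 71.00 mm); Combining (union): the regions partially overlap (shared area 115.50 mm²), so the edge portions inside another operand are dropped and the merged outline is re-measured after clipping — boundary = 113.00 mm. So its perimeter = 113.00 mm. Layer 30 (z = 6): the cube is absent (z outside [0, 5.5]); the cube at (7, 14) is present — its section is the full 28×7.5 rectangle (perimeter 71.00 mm); Combining (union): only the 28×7.5 cube at (7, 14) is present, so the union is just that shape — boundary = 71.00 mm. So its perimeter = 71.00 mm. Layer 26 is larger (113.00 vs 71.00 mm).

layer 26 (z = 5.2 mm)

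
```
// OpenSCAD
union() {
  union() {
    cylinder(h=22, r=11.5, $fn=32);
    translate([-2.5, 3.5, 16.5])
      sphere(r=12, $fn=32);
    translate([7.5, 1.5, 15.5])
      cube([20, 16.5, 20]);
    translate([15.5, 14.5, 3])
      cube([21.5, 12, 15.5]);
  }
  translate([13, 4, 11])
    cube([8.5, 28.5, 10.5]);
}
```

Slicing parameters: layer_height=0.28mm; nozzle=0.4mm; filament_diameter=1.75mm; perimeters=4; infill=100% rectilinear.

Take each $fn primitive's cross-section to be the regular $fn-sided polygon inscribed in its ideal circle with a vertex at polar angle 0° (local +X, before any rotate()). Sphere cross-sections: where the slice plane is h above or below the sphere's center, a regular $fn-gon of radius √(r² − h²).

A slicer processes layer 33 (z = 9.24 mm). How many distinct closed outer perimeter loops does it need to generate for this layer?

At z = 9.24 mm: the r=11.5 cylinder gives a regular 32-gon of circumradius 11.5 (constant along its height); the sphere at (-2.5, 3.5): section is a regular 32-gon, circumradius = √(r²−h²) = √(12²−7.26²) = 9.555; the cube at (7.5, 1.5) is not intersected at this z (z outside [15.5, 35.5]); the 21.5×12 cube at (15.5, 14.5) contributes its full rectangle; Combining (union): the regions partially overlap (shared area 249.73 mm²), so overlapping operands fuse into one piece — 2 connected regions; the cube at (13, 4) is absent (z outside [11, 21.5]); Taking the union: only the result so far is present, so the union is just that shape — 2 connected regions. The result has 2 disconnected regions.

2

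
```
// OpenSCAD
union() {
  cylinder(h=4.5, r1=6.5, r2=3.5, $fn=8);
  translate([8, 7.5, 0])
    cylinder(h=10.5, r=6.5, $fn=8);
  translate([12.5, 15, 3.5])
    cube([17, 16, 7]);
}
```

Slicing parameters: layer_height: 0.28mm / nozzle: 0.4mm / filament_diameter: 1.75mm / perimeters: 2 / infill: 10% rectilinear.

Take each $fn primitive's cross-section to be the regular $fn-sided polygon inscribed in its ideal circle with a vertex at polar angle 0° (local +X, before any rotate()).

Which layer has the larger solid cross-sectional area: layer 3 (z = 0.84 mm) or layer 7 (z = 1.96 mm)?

Layer 3 (z = 0.84): the cone: at t=0.187 of its height the radius interpolates to r₁+(r₂−r₁)t = 5.940, giving a regular 8-gon of that circumradius (area = (8/2)·5.940²·sin(360°/8) = 99.80 mm²); the r=6.5 cylinder at (8, 7.5) contributes a regular 8-gon of circumradius 6.5 (area = (8/2)·6.500²·sin(360°/8) = 119.50 mm²); the cube at (12.5, 15) is not intersected at this z (z outside [3.5, 10.5]); Combining (union): the regions partially overlap — summed areas 219.30 mm² minus the doubly-counted overlap 2.62 mm² gives 216.68 mm² — area = 216.68 mm². So its area = 216.68 mm². Layer 7 (z = 1.96): the cone (r1=6.5→r2=3.5) has section circumradius 5.193 here — a regular 8-gon (area = (8/2)·5.193²·sin(360°/8) = 76.28 mm²); the cylinder at (8, 7.5): section is a regular 8-gon, circumradius r=6.5 (area = (8/2)·6.500²·sin(360°/8) = 119.50 mm²); the cube at (12.5, 15) is absent (z outside [3.5, 10.5]); Merging all regions: the regions partially overlap — summed areas 195.79 mm² minus the doubly-counted overlap 0.62 mm² gives 195.16 mm² — area = 195.16 mm². So its area = 195.16 mm². Layer 3 is larger (216.68 vs 195.16 mm²).

layer 3 (z = 0.84 mm)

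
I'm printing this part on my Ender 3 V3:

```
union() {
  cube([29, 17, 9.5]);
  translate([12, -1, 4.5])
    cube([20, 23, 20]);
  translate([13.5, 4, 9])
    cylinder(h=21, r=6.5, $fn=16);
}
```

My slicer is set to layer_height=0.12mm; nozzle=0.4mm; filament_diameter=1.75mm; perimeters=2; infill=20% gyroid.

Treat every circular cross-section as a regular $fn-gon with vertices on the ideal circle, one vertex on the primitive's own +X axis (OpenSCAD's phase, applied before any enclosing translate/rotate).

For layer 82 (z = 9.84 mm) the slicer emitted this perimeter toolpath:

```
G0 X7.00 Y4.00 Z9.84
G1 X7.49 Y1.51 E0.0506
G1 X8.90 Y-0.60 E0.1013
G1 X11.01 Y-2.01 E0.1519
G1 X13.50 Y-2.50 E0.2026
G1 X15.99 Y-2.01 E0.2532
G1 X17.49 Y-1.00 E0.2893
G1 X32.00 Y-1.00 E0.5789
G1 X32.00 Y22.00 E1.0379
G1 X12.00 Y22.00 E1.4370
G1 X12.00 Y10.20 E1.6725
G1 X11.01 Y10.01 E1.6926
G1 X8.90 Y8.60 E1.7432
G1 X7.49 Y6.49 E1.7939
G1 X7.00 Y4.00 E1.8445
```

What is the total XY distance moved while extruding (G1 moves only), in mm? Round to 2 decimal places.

92.43 mm

Sum the Euclidean lengths of each G1 segment: total = 92.43 mm.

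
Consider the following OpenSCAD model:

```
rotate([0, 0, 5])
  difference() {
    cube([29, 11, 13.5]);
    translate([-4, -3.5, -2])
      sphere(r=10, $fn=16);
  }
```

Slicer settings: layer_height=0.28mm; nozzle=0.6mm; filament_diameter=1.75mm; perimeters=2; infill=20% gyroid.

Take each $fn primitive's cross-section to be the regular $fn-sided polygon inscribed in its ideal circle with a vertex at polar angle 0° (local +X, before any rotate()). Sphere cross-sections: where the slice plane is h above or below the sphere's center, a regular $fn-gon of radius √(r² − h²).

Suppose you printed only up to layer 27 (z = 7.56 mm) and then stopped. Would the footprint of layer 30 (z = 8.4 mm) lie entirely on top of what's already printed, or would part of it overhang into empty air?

Compare the two slices. At z = 7.56: the cube (footprint 29×11) is included at this height (area 319.00 mm²); the sphere at (-4, -3.5): section is a regular 16-gon, circumradius = √(r²−h²) = √(10²−9.56²) = 2.934 (area = (16/2)·2.934²·sin(360°/16) = 26.35 mm²); Subtracting the remaining from the first: starting from the 29×11 cube (319.00 mm²), the r=10 sphere at (-4, -3.5) misses the remaining region (no effect) — area = 319.00 mm²; (whole slice rotated 5° about Z — lengths, areas and connectivity unchanged). At z = 8.4: the cube (footprint 29×11) is included at this height (area 319.00 mm²); the sphere at (-4, -3.5) is not intersected at this z (|z−center|=10.400 > r=10); After the difference (first − rest): none of the subtracted shapes is present at this height, so the 29×11 cube is unchanged — area = 319.00 mm²; (rotated 5° about Z; rotation is an isometry so areas/perimeters/island counts are preserved). Checking containment: the cross-section at z = 8.4 is a subset of the cross-section at z = 7.56.

entirely on top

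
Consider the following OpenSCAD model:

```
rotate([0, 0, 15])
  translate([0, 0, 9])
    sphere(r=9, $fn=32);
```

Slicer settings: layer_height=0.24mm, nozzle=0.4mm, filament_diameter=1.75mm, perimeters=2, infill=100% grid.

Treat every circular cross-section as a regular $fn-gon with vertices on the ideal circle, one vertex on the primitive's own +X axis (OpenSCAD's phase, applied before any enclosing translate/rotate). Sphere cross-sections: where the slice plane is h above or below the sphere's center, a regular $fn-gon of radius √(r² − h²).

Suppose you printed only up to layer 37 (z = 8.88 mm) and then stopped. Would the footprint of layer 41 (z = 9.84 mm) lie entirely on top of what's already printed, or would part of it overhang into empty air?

Compare the two slices. At z = 8.88: the r=9 sphere slices to a regular 32-gon of circumradius 8.999 (√(r²−h²) with h=0.12 from center) (area = (32/2)·8.999²·sin(360°/32) = 252.79 mm²); (rotated 15° about Z; rotation is an isometry so areas/perimeters/island counts are preserved). At z = 9.84: the sphere: section is a regular 32-gon, circumradius = √(r²−h²) = √(9²−0.84²) = 8.961 (area = (32/2)·8.961²·sin(360°/32) = 250.63 mm²); (rotated 15° about Z; rotation is an isometry so areas/perimeters/island counts are preserved). Checking containment: the cross-section at z = 9.84 is a subset of the cross-section at z = 8.88.

entirely on top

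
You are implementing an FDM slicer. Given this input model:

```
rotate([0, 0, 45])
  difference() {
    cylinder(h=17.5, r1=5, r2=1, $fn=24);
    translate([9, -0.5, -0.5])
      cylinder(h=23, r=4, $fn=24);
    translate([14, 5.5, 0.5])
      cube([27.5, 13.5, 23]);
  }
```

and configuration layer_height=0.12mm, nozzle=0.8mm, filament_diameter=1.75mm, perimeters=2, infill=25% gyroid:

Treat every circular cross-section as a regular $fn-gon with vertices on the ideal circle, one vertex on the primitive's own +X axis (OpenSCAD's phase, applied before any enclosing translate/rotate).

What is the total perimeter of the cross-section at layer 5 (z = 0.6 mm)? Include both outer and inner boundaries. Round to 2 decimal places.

30.47 mm

At z = 0.6 mm: the cone: at t=0.034 of its height the radius interpolates to r₁+(r₂−r₁)t = 4.863, giving a regular 24-gon of that circumradius (perimeter = 2·24·4.863·sin(180°/24) = 30.47 mm); the cylinder at (9, -0.5): section is a regular 24-gon, circumradius r=4 (perimeter = 2·24·4.000·sin(180°/24) = 25.06 mm); the cube at (14, 5.5) (footprint 27.5×13.5) is included at this height (perimeter 82.00 mm); After the difference (first − rest): starting from the cone, the r=4 cylinder at (9, -0.5) misses the remaining region (no effect); the 27.5×13.5 cube at (14, 5.5) misses the remaining region (no effect) — boundary = 30.47 mm; (whole slice rotated 45° about Z — lengths, areas and connectivity unchanged). Overall, the cross-section is a single solid region. Total boundary length (outer) = 30.47 mm.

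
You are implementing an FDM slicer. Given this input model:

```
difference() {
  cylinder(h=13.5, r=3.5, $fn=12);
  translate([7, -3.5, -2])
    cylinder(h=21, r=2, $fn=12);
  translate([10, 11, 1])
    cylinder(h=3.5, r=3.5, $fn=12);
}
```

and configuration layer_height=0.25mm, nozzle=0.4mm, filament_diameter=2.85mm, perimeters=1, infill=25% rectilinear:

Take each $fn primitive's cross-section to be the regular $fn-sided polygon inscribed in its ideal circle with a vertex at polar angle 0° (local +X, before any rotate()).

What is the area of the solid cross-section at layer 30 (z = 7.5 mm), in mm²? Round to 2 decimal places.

At z = 7.5 mm: the r=3.5 cylinder contributes a regular 12-gon of circumradius 3.5 (area = (12/2)·3.500²·sin(360°/12) = 36.75 mm²); the r=2 cylinder at (7, -3.5) gives a regular 12-gon of circumradius 2 (constant along its height) (area = (12/2)·2.000²·sin(360°/12) = 12.00 mm²); the cylinder at (10, 11) is absent (z outside [1, 4.5]); Taking the first minus the rest: starting from the r=3.5 cylinder (36.75 mm²), the r=2 cylinder at (7, -3.5) misses the remaining region (no effect) — area = 36.75 mm². Overall, the cross-section is a single solid region. Net area = 36.75 mm².

36.75 mm²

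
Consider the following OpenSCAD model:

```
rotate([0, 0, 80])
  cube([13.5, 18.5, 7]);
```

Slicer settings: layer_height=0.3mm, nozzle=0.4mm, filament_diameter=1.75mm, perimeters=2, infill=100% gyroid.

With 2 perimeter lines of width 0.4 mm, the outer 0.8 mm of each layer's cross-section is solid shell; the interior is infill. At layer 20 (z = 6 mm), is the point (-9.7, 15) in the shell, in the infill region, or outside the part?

shell

At z = 6 mm: the 13.5×18.5 cube contributes its full rectangle; (whole slice rotated 80° about Z — lengths, areas and connectivity unchanged). Overall, the cross-section is a single solid region. Undo the 80° rotation: the query point maps to (13.088, 12.157) in the un-rotated model frame. The nearest boundary edge runs (13.50, 0.00)→(13.50, 18.50); distance from the point to it = 0.41 mm. The point is inside the cross-section, 0.41 mm from the nearest boundary — within the 0.8 mm shell band (2 × 0.4).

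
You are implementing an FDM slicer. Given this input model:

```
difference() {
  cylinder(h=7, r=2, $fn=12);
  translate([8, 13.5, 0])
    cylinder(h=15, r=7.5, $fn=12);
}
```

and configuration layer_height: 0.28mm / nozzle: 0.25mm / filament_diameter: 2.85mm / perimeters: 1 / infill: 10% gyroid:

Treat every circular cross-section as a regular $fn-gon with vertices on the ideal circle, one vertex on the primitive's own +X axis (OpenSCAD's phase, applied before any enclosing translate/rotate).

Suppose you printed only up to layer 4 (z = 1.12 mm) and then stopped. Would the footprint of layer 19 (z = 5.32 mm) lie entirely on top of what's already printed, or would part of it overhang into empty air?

Compare the two slices. At z = 1.12: the cylinder: section is a regular 12-gon, circumradius r=2 (area = (12/2)·2.000²·sin(360°/12) = 12.00 mm²); the cylinder at (8, 13.5): section is a regular 12-gon, circumradius r=7.5 (area = (12/2)·7.500²·sin(360°/12) = 168.75 mm²); Subtracting the remaining from the first: starting from the r=2 cylinder (12.00 mm²), the r=7.5 cylinder at (8, 13.5) misses the remaining region (no effect) — area = 12.00 mm². At z = 5.32: the r=2 cylinder contributes a regular 12-gon of circumradius 2 (area = (12/2)·2.000²·sin(360°/12) = 12.00 mm²); the r=7.5 cylinder at (8, 13.5) gives a regular 12-gon of circumradius 7.5 (constant along its height) (area = (12/2)·7.500²·sin(360°/12) = 168.75 mm²); Subtracting the remaining from the first: starting from the r=2 cylinder (12.00 mm²), the r=7.5 cylinder at (8, 13.5) misses the remaining region (no effect) — area = 12.00 mm². Checking containment: the cross-section at z = 5.32 is a subset of the cross-section at z = 1.12.

entirely on top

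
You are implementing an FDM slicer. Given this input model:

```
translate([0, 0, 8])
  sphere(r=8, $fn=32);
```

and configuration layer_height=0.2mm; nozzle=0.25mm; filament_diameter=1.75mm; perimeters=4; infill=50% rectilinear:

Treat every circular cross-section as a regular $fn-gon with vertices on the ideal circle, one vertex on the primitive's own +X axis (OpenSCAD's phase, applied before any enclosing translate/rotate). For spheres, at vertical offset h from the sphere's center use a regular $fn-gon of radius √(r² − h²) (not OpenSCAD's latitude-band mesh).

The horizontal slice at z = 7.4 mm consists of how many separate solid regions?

1

At z = 7.4 mm: the r=8 sphere contributes a regular 32-gon of circumradius √(8²−0.6²) = 7.977. The result has 1 disconnected region.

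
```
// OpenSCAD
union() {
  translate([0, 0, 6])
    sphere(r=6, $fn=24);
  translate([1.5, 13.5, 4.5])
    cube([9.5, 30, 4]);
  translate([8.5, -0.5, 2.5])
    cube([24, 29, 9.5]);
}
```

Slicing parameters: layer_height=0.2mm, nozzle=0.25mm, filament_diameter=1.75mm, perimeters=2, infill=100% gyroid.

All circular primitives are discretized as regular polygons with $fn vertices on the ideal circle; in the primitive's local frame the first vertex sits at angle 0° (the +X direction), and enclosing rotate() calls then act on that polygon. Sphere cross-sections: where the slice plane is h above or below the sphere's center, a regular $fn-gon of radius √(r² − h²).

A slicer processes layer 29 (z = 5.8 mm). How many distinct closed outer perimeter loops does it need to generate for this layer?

At z = 5.8 mm: the r=6 sphere slices to a regular 24-gon of circumradius 5.997 (√(r²−h²) with h=0.2 from center); the cube at (1.5, 13.5) (footprint 9.5×30) is included at this height; the 24×29 cube at (8.5, -0.5) contributes its full rectangle; Merging all regions: the regions partially overlap (shared area 37.50 mm²), so overlapping operands fuse into one piece — 2 connected regions. The result has 2 disconnected regions.

2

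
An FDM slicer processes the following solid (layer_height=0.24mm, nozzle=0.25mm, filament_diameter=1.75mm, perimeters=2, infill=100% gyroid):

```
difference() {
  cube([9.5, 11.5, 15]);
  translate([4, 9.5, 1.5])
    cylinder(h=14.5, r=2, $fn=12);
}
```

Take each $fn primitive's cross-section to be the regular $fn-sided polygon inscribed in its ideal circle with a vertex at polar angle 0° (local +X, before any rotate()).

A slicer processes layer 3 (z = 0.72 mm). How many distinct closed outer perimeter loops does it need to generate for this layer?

At z = 0.72 mm: the cube is present — its section is the full 9.5×11.5 rectangle; the cylinder at (4, 9.5) does not reach this height (z outside [1.5, 16]); Taking the first minus the rest: none of the subtracted shapes is present at this height, so the 9.5×11.5 cube is unchanged — 1 connected region. The result has 1 disconnected region.

1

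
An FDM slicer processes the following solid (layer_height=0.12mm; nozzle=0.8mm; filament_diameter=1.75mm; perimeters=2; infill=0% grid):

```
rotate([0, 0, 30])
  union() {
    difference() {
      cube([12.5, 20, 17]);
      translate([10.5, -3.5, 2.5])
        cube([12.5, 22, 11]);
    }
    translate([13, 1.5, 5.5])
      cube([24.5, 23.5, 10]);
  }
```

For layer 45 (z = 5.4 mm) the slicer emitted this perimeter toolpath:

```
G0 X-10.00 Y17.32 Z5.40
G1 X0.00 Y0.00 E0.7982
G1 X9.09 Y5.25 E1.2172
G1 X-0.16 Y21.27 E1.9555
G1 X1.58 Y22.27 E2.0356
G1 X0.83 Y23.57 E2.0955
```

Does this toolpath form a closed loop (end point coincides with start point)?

Start point (G0): (-10.00, 17.32). End point (last G1): the path does not return to the start — open.

no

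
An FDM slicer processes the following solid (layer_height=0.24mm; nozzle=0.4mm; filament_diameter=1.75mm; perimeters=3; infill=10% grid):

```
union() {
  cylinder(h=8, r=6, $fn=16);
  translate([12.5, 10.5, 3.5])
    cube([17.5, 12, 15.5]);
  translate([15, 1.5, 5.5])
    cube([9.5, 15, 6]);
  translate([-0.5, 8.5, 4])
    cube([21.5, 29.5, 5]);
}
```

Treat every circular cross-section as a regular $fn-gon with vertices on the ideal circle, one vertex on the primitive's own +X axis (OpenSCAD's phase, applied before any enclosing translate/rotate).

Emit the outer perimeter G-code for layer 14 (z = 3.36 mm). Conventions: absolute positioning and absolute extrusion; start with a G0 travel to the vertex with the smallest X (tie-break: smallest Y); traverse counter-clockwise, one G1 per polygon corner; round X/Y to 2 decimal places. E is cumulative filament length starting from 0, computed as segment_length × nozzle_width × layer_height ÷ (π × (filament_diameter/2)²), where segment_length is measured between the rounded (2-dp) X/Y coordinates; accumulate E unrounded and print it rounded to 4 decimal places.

At z = 3.36 mm: the r=6 cylinder gives a regular 16-gon of circumradius 6 (constant along its height); the cube at (12.5, 10.5) is not intersected at this z (z outside [3.5, 19]); the cube at (15, 1.5) is absent (z outside [5.5, 11.5]); the cube at (-0.5, 8.5) is not intersected at this z (z outside [4, 9]); Combining (union): only the r=6 cylinder is present, so the union is just that shape — 1 connected region. The outline is a single polygon with 16 vertices. Extrusion per mm of travel: 0.4 × 0.24 / (π × 0.875²) = 0.039912. Accumulating E over each segment gives final E = 1.4946.

G0 X-6.00 Y0.00 Z3.36
G1 X-5.54 Y-2.30 E0.0936
G1 X-4.24 Y-4.24 E0.1868
G1 X-2.30 Y-5.54 E0.2800
G1 X0.00 Y-6.00 E0.3736
G1 X2.30 Y-5.54 E0.4673
G1 X4.24 Y-4.24 E0.5605
G1 X5.54 Y-2.30 E0.6537
G1 X6.00 Y0.00 E0.7473
G1 X5.54 Y2.30 E0.8409
G1 X4.24 Y4.24 E0.9341
G1 X2.30 Y5.54 E1.0273
G1 X0.00 Y6.00 E1.1209
G1 X-2.30 Y5.54 E1.2146
G1 X-4.24 Y4.24 E1.3078
G1 X-5.54 Y2.30 E1.4010
G1 X-6.00 Y0.00 E1.4946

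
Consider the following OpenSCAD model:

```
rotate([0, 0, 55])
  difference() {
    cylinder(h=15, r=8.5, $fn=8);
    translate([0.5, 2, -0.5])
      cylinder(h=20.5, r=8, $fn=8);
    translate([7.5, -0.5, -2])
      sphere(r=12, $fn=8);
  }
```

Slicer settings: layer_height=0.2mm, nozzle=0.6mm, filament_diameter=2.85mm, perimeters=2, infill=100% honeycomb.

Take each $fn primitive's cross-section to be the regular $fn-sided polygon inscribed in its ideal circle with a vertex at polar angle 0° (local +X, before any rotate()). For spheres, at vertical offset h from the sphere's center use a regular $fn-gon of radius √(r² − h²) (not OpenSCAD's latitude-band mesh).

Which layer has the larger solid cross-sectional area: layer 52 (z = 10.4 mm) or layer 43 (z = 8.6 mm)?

layer 52 (z = 10.4 mm)

Layer 52 (z = 10.4): the r=8.5 cylinder contributes a regular 8-gon of circumradius 8.5 (area = (8/2)·8.500²·sin(360°/8) = 204.35 mm²); the r=8 cylinder at (0.5, 2) gives a regular 8-gon of circumradius 8 (constant along its height) (area = (8/2)·8.000²·sin(360°/8) = 181.02 mm²); the sphere at (7.5, -0.5) is not intersected at this z (|z−center|=12.400 > r=12); Subtracting the remaining from the first: starting from the r=8.5 cylinder (204.35 mm²), the r=8 cylinder at (0.5, 2) partially overlaps it — only the 159.23 mm² overlap (of its 181.02 mm²) is removed, clipping the outline — area = 45.12 mm²; (rotated 55° about Z; rotation is an isometry so areas/perimeters/island counts are preserved). So its area = 45.12 mm². Layer 43 (z = 8.6): the r=8.5 cylinder gives a regular 8-gon of circumradius 8.5 (constant along its height) (area = (8/2)·8.500²·sin(360°/8) = 204.35 mm²); the cylinder at (0.5, 2): section is a regular 8-gon, circumradius r=8 (area = (8/2)·8.000²·sin(360°/8) = 181.02 mm²); the sphere at (7.5, -0.5): section is a regular 8-gon, circumradius = √(r²−h²) = √(12²−10.6²) = 5.625 (area = (8/2)·5.625²·sin(360°/8) = 89.49 mm²); Subtracting the remaining from the first: starting from the r=8.5 cylinder (204.35 mm²), the r=8 cylinder at (0.5, 2) partially overlaps it — only the 159.23 mm² overlap (of its 181.02 mm²) is removed, clipping the outline; the r=12 sphere at (7.5, -0.5) partially overlaps it — only the 6.48 mm² overlap (of its 89.49 mm²) is removed, clipping the outline — area = 38.64 mm²; (rotated 55° about Z; rotation is an isometry so areas/perimeters/island counts are preserved). So its area = 38.64 mm². Layer 52 is larger (45.12 vs 38.64 mm²).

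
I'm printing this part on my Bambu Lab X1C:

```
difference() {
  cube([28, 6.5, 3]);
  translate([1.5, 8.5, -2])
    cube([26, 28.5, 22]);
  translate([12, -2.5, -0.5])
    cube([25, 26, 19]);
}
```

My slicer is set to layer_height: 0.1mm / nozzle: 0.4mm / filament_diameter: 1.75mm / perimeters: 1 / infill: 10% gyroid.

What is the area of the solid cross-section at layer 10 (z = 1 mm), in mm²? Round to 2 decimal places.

78.00 mm²

At z = 1 mm: the cube is present — its section is the full 28×6.5 rectangle (area 182.00 mm²); the 26×28.5 cube at (1.5, 8.5) contributes its full rectangle (area 741.00 mm²); the cube at (12, -2.5) is present — its section is the full 25×26 rectangle (area 650.00 mm²); Taking the first minus the rest: starting from the 28×6.5 cube (182.00 mm²), the 26×28.5 cube at (1.5, 8.5) misses the remaining region (no effect); the 25×26 cube at (12, -2.5) partially overlaps it — only the 104.00 mm² overlap (of its 650.00 mm²) is removed, clipping the outline — area = 78.00 mm². Overall, the cross-section is a single solid region. Net area = 78.00 mm².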